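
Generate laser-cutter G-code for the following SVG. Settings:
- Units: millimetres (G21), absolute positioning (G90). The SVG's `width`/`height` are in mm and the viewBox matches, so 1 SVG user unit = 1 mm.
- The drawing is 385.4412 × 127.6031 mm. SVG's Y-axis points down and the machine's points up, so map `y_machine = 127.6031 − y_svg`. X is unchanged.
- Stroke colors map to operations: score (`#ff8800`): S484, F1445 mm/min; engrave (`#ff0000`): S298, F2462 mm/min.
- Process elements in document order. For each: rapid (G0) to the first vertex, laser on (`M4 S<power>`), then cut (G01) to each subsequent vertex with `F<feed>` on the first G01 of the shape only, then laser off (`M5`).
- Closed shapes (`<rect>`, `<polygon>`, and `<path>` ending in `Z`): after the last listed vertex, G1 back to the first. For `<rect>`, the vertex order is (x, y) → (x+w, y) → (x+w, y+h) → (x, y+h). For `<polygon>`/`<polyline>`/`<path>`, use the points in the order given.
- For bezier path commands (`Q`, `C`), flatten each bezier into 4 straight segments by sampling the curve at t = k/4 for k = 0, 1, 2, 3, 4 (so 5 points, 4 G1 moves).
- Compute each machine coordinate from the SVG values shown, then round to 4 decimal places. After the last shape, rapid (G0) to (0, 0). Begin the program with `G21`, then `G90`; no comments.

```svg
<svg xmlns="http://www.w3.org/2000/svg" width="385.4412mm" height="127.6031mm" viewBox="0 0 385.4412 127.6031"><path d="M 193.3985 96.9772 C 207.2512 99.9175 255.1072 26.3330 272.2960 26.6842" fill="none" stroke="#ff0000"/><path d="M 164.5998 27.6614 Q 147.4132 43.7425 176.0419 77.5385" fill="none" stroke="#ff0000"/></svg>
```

G21
G90
G0 X193.3985 Y30.6259
M4 S298
G01 X209.1532 Y40.4181 F2462
G01 X231.5962 Y64.8015
G01 X254.6648 Y89.6703
G01 X272.2960 Y100.9189
M5
G0 X164.5998 Y99.9417
M4 S298
G01 X158.8700 Y90.7940 F2462
G01 X158.8670 Y79.4319
G01 X164.5910 Y65.8554
G01 X176.0419 Y50.0646
M5
G0 X0.0000 Y0.0000

viewBox `0 0 385.4412 127.6031` with mm width/height → 1 unit = 1 mm. Flip: y_m = 127.6031 − y_svg.

**Shape 1** — `<path>` cubic bezier, stroke `#ff0000` → engrave (S298, F2462). Control points (SVG): P0=(193.3985,96.9772), P1=(207.2512,99.9175), P2=(255.1072,26.3330), P3=(272.2960,26.6842); sampled at t=k/4. Machine vertices: (193.3985,30.6259) → (209.1532,40.4181) → (231.5962,64.8015) → (254.6648,89.6703) → (272.2960,100.9189). Open path.

**Shape 2** — `<path>` quadratic bezier, stroke `#ff0000` → engrave (S298, F2462). Control points (SVG): P0=(164.5998,27.6614), P1=(147.4132,43.7425), P2=(176.0419,77.5385); sampled at t=k/4. Machine vertices: (164.5998,99.9417) → (158.8700,90.7940) → (158.8670,79.4319) → (164.5910,65.8554) → (176.0419,50.0646). Open path.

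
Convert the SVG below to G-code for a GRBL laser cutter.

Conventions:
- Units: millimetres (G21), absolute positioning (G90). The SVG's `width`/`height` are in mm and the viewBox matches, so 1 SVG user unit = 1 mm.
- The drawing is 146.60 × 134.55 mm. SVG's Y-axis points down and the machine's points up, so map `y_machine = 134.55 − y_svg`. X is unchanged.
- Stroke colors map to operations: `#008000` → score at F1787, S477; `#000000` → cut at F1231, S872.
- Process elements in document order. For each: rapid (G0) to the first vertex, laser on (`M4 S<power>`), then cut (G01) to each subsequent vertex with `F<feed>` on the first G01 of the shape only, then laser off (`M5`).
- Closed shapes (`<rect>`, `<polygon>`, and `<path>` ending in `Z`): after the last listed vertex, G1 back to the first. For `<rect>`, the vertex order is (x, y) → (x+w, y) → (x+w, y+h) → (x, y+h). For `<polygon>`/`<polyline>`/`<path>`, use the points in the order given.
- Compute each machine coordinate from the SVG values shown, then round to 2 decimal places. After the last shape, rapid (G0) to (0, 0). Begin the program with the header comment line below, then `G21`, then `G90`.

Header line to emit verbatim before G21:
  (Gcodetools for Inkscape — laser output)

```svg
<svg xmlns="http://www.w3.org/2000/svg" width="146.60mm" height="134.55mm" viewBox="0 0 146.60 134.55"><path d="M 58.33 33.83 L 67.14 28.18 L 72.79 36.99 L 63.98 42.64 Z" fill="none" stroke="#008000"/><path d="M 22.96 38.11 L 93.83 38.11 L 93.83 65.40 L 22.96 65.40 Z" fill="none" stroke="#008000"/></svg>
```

1 u = 1 mm; y_m = 134.55 − y.

[1] `<path>` regular polygon, #008000→score S477 F1787: (58.33,100.72) → (67.14,106.37) → (72.79,97.56) → (63.98,91.91) → (58.33,100.72) (closed)

[2] `<path>` rectangle, #008000→score S477 F1787: (22.96,96.44) → (93.83,96.44) → (93.83,69.15) → (22.96,69.15) → (22.96,96.44) (closed)

(Gcodetools for Inkscape — laser output)
G21
G90
G0 X58.33 Y100.72
M4 S477
G01 X67.14 Y106.37 F1787
G01 X72.79 Y97.56
G01 X63.98 Y91.91
G01 X58.33 Y100.72
M5
G0 X22.96 Y96.44
M4 S477
G01 X93.83 Y96.44 F1787
G01 X93.83 Y69.15
G01 X22.96 Y69.15
G01 X22.96 Y96.44
M5
G0 X0.00 Y0.00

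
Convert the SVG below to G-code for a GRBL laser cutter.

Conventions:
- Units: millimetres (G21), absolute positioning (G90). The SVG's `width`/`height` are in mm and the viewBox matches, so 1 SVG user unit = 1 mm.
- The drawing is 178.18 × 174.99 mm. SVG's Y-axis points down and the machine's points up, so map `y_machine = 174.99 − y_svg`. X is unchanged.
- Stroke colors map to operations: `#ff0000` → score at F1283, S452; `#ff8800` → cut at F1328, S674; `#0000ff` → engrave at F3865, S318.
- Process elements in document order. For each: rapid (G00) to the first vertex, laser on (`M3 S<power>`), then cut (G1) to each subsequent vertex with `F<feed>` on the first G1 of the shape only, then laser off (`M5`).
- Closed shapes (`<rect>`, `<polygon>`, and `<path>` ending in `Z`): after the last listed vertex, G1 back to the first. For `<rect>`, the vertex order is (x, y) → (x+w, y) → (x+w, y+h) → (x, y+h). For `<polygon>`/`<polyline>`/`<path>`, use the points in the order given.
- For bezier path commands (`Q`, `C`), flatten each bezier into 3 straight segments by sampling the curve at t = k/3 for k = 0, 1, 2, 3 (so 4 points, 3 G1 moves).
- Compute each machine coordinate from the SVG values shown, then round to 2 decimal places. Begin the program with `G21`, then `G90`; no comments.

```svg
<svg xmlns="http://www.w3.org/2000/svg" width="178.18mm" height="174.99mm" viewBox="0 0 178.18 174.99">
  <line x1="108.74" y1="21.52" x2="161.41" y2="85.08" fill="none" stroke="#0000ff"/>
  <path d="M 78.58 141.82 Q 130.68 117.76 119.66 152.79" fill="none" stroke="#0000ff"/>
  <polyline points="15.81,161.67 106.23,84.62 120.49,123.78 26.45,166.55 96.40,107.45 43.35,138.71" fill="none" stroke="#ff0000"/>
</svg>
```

1 u = 1 mm; y_m = 174.99 − y.

[1] `<line>` line segment, #0000ff→engrave S318 F3865: (108.74,153.47) → (161.41,89.91)

[2] `<path>` quadratic bezier, #0000ff→engrave S318 F3865: (78.58,33.17) → (106.30,42.64) → (119.99,38.99) → (119.66,22.20)

[3] `<polyline>` open polyline, #ff0000→score S452 F1283: (15.81,13.32) → (106.23,90.37) → (120.49,51.21) → (26.45,8.44) → (96.40,67.54) → (43.35,36.28)

G21
G90
G00 X108.74 Y153.47
M3 S318
G1 X161.41 Y89.91 F3865
M5
G00 X78.58 Y33.17
M3 S318
G1 X106.30 Y42.64 F3865
G1 X119.99 Y38.99
G1 X119.66 Y22.20
M5
G00 X15.81 Y13.32
M3 S452
G1 X106.23 Y90.37 F1283
G1 X120.49 Y51.21
G1 X26.45 Y8.44
G1 X96.40 Y67.54
G1 X43.35 Y36.28
M5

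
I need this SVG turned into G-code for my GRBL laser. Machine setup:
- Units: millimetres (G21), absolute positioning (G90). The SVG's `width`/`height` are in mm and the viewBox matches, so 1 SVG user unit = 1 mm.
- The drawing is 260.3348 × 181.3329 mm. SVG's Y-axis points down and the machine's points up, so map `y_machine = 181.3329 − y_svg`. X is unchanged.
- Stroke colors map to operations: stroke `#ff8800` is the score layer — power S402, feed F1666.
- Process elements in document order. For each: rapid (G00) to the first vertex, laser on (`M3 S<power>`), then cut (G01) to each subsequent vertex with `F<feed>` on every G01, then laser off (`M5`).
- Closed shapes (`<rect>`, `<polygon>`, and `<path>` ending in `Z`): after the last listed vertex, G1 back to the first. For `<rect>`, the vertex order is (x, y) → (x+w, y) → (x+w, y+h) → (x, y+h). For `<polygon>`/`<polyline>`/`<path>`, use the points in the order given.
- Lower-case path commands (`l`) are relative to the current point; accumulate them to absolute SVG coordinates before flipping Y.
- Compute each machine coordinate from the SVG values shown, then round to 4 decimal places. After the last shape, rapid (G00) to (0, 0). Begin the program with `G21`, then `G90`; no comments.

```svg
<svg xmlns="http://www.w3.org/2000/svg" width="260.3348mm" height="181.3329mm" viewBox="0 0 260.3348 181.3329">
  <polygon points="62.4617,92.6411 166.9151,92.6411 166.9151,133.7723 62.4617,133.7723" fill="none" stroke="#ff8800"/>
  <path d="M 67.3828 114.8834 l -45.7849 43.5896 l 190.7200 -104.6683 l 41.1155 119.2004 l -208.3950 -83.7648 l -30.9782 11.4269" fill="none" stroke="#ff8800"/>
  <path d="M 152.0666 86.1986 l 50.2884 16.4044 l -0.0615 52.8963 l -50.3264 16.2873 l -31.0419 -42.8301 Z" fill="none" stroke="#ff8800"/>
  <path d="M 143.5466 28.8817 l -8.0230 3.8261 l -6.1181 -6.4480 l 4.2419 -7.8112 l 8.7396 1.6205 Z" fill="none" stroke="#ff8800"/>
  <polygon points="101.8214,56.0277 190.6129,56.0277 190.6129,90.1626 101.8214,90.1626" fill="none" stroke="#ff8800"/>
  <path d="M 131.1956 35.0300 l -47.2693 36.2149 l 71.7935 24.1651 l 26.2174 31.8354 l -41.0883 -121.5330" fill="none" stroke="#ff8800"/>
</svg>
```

Since the viewBox matches the mm dimensions, user units are millimetres directly. The only transform is the Y-flip y_m = 181.3329 − y_svg.

Shape 1 is a rectangle drawn with `<polygon>`. Its stroke #ff8800 means score at S402, F1666. After flipping Y the toolpath is (62.4617,88.6918) → (166.9151,88.6918) → (166.9151,47.5606) → (62.4617,47.5606) → (62.4617,88.6918), returning to the start.

Shape 2 is a open polyline drawn with `<path>`. Its stroke #ff8800 means score at S402, F1666. After flipping Y the toolpath is (67.3828,66.4495) → (21.5979,22.8599) → (212.3179,127.5282) → (253.4334,8.3278) → (45.0384,92.0926) → (14.0602,80.6657).

Shape 3 is a regular polygon drawn with `<path>`. Its stroke #ff8800 means score at S402, F1666. After flipping Y the toolpath is (152.0666,95.1343) → (202.3550,78.7299) → (202.2935,25.8336) → (151.9671,9.5463) → (120.9252,52.3764) → (152.0666,95.1343), returning to the start.

Shape 4 is a regular polygon drawn with `<path>`. Its stroke #ff8800 means score at S402, F1666. After flipping Y the toolpath is (143.5466,152.4512) → (135.5236,148.6251) → (129.4055,155.0731) → (133.6474,162.8843) → (142.3870,161.2638) → (143.5466,152.4512), returning to the start.

Shape 5 is a rectangle drawn with `<polygon>`. Its stroke #ff8800 means score at S402, F1666. After flipping Y the toolpath is (101.8214,125.3052) → (190.6129,125.3052) → (190.6129,91.1703) → (101.8214,91.1703) → (101.8214,125.3052), returning to the start.

Shape 6 is a open polyline drawn with `<path>`. Its stroke #ff8800 means score at S402, F1666. After flipping Y the toolpath is (131.1956,146.3029) → (83.9263,110.0880) → (155.7198,85.9229) → (181.9372,54.0875) → (140.8489,175.6205).

G21
G90
G00 X62.4617 Y88.6918
M3 S402
G01 X166.9151 Y88.6918 F1666
G01 X166.9151 Y47.5606 F1666
G01 X62.4617 Y47.5606 F1666
G01 X62.4617 Y88.6918 F1666
M5
G00 X67.3828 Y66.4495
M3 S402
G01 X21.5979 Y22.8599 F1666
G01 X212.3179 Y127.5282 F1666
G01 X253.4334 Y8.3278 F1666
G01 X45.0384 Y92.0926 F1666
G01 X14.0602 Y80.6657 F1666
M5
G00 X152.0666 Y95.1343
M3 S402
G01 X202.3550 Y78.7299 F1666
G01 X202.2935 Y25.8336 F1666
G01 X151.9671 Y9.5463 F1666
G01 X120.9252 Y52.3764 F1666
G01 X152.0666 Y95.1343 F1666
M5
G00 X143.5466 Y152.4512
M3 S402
G01 X135.5236 Y148.6251 F1666
G01 X129.4055 Y155.0731 F1666
G01 X133.6474 Y162.8843 F1666
G01 X142.3870 Y161.2638 F1666
G01 X143.5466 Y152.4512 F1666
M5
G00 X101.8214 Y125.3052
M3 S402
G01 X190.6129 Y125.3052 F1666
G01 X190.6129 Y91.1703 F1666
G01 X101.8214 Y91.1703 F1666
G01 X101.8214 Y125.3052 F1666
M5
G00 X131.1956 Y146.3029
M3 S402
G01 X83.9263 Y110.0880 F1666
G01 X155.7198 Y85.9229 F1666
G01 X181.9372 Y54.0875 F1666
G01 X140.8489 Y175.6205 F1666
M5
G00 X0.0000 Y0.0000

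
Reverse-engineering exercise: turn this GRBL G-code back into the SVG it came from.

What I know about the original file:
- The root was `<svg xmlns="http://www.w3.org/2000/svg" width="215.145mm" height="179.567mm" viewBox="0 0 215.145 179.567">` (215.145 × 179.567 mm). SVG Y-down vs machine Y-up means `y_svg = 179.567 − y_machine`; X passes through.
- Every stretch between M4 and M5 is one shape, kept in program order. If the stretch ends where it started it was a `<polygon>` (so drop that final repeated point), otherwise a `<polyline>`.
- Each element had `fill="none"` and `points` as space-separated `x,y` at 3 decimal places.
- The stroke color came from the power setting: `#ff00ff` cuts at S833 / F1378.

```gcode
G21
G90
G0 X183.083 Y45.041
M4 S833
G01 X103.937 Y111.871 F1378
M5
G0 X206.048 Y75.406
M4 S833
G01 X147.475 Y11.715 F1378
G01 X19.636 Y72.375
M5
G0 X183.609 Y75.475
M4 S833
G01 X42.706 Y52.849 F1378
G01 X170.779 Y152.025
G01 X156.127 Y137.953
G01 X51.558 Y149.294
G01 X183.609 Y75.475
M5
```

Each laser-on run becomes one SVG element. Flip Y back into SVG space with y_svg = 179.567 − y_machine. Every run uses S833, so all elements get stroke `#ff00ff` (cut).

Run 1: The run is open, so emit a `<polyline>` with points (Y-flipped): 183.083,134.526 103.937,67.696.

Run 2: The run is open, so emit a `<polyline>` with points (Y-flipped): 206.048,104.161 147.475,167.852 19.636,107.192.

Run 3: The run returns to its start, so emit a `<polygon>` with points (Y-flipped): 183.609,104.092 42.706,126.718 170.779,27.542 156.127,41.614 51.558,30.273.

<svg xmlns="http://www.w3.org/2000/svg" width="215.145mm" height="179.567mm" viewBox="0 0 215.145 179.567">
  <polyline points="183.083,134.526 103.937,67.696" fill="none" stroke="#ff00ff"/>
  <polyline points="206.048,104.161 147.475,167.852 19.636,107.192" fill="none" stroke="#ff00ff"/>
  <polygon points="183.609,104.092 42.706,126.718 170.779,27.542 156.127,41.614 51.558,30.273" fill="none" stroke="#ff00ff"/>
</svg>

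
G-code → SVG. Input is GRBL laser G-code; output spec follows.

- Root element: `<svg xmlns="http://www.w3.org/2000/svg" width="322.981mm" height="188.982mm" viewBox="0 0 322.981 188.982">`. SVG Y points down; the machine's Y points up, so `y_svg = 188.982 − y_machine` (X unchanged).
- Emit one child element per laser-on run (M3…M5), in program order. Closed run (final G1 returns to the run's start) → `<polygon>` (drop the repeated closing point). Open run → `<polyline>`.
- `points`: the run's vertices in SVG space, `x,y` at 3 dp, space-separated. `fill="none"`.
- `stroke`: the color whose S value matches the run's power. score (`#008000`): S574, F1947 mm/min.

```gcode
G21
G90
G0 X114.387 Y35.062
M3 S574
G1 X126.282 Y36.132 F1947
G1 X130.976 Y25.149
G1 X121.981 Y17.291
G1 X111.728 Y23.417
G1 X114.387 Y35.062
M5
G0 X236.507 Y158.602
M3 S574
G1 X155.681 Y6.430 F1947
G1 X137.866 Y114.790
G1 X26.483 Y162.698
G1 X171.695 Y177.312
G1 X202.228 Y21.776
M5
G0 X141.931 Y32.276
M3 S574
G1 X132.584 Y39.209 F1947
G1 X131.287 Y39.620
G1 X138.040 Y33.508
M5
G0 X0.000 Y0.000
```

Each laser-on run becomes one SVG element. Flip Y back into SVG space with y_svg = 188.982 − y_machine. Every run uses S574, so all elements get stroke `#008000` (score).

Run 1: The run returns to its start, so emit a `<polygon>` with points (Y-flipped): 114.387,153.920 126.282,152.850 130.976,163.833 121.981,171.691 111.728,165.565.

Run 2: The run is open, so emit a `<polyline>` with points (Y-flipped): 236.507,30.380 155.681,182.552 137.866,74.192 26.483,26.284 171.695,11.670 202.228,167.206.

Run 3: The run is open, so emit a `<polyline>` with points (Y-flipped): 141.931,156.706 132.584,149.773 131.287,149.362 138.040,155.474.

<svg xmlns="http://www.w3.org/2000/svg" width="322.981mm" height="188.982mm" viewBox="0 0 322.981 188.982">
  <polygon points="114.387,153.920 126.282,152.850 130.976,163.833 121.981,171.691 111.728,165.565" fill="none" stroke="#008000"/>
  <polyline points="236.507,30.380 155.681,182.552 137.866,74.192 26.483,26.284 171.695,11.670 202.228,167.206" fill="none" stroke="#008000"/>
  <polyline points="141.931,156.706 132.584,149.773 131.287,149.362 138.040,155.474" fill="none" stroke="#008000"/>
</svg>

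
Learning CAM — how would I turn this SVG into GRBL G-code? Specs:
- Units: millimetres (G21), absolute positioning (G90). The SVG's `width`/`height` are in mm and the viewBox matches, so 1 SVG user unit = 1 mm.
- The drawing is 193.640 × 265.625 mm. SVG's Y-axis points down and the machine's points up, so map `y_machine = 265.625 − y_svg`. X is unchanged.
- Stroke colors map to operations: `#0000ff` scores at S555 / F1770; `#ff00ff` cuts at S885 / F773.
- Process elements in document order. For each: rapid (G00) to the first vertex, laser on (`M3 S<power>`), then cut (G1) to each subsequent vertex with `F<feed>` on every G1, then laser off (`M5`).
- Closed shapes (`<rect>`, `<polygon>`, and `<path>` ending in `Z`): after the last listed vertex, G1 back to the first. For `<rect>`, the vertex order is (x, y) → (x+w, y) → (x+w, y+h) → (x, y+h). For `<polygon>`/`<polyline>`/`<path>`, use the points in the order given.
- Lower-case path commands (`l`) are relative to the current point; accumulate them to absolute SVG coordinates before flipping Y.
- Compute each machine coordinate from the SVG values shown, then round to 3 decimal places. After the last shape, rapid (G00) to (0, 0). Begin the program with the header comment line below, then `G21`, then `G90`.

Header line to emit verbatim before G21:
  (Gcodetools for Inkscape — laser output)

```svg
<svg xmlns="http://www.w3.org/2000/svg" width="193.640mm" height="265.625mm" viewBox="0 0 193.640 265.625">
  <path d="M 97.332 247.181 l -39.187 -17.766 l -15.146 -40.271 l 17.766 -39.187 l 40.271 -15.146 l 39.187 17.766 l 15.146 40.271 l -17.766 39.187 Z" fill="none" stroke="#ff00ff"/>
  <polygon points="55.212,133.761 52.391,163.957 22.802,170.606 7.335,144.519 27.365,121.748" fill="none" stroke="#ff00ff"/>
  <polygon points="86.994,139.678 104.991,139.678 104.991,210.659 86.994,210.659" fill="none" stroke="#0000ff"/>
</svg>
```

1 u = 1 mm; y_m = 265.625 − y.

[1] `<path>` regular polygon, #ff00ff→cut S885 F773: (97.332,18.444) → (58.145,36.210) → (42.999,76.481) → (60.765,115.668) → (101.036,130.814) → (140.223,113.048) → (155.369,72.777) → (137.603,33.590) → (97.332,18.444) (closed)

[2] `<polygon>` regular polygon, #ff00ff→cut S885 F773: (55.212,131.864) → (52.391,101.668) → (22.802,95.019) → (7.335,121.106) → (27.365,143.877) → (55.212,131.864) (closed)

[3] `<polygon>` rectangle, #0000ff→score S555 F1770: (86.994,125.947) → (104.991,125.947) → (104.991,54.966) → (86.994,54.966) → (86.994,125.947) (closed)

(Gcodetools for Inkscape — laser output)
G21
G90
G00 X97.332 Y18.444
M3 S885
G1 X58.145 Y36.210 F773
G1 X42.999 Y76.481 F773
G1 X60.765 Y115.668 F773
G1 X101.036 Y130.814 F773
G1 X140.223 Y113.048 F773
G1 X155.369 Y72.777 F773
G1 X137.603 Y33.590 F773
G1 X97.332 Y18.444 F773
M5
G00 X55.212 Y131.864
M3 S885
G1 X52.391 Y101.668 F773
G1 X22.802 Y95.019 F773
G1 X7.335 Y121.106 F773
G1 X27.365 Y143.877 F773
G1 X55.212 Y131.864 F773
M5
G00 X86.994 Y125.947
M3 S555
G1 X104.991 Y125.947 F1770
G1 X104.991 Y54.966 F1770
G1 X86.994 Y54.966 F1770
G1 X86.994 Y125.947 F1770
M5
G00 X0.000 Y0.000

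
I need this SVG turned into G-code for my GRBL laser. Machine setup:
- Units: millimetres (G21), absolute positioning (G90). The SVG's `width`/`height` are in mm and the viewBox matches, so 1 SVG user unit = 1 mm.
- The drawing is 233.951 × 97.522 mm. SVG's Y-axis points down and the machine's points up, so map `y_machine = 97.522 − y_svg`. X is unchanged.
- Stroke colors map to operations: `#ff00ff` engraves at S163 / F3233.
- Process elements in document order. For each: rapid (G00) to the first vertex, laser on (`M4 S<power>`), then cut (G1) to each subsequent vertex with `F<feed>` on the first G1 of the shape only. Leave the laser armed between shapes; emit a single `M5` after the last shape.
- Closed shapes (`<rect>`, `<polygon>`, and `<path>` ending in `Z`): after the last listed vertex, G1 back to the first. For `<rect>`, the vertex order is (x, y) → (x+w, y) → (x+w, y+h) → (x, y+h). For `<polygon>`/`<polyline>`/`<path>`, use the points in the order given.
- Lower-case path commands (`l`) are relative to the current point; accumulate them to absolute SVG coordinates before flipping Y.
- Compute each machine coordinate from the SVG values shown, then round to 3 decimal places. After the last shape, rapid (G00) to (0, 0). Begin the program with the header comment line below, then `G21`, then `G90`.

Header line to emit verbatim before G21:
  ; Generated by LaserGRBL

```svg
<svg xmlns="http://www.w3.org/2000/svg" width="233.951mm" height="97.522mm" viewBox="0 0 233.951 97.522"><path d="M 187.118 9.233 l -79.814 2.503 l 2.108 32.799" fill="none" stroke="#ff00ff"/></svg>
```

; Generated by LaserGRBL
G21
G90
G00 X187.118 Y88.289
M4 S163
G1 X107.304 Y85.786 F3233
G1 X109.412 Y52.987
M5
G00 X0.000 Y0.000

viewBox `0 0 233.951 97.522` with mm width/height → 1 unit = 1 mm. Flip: y_m = 97.522 − y_svg.

**Shape 1** — `<path>` open polyline, stroke `#ff00ff` → engrave (S163, F3233). Machine vertices: (187.118,88.289) → (107.304,85.786) → (109.412,52.987). Open path.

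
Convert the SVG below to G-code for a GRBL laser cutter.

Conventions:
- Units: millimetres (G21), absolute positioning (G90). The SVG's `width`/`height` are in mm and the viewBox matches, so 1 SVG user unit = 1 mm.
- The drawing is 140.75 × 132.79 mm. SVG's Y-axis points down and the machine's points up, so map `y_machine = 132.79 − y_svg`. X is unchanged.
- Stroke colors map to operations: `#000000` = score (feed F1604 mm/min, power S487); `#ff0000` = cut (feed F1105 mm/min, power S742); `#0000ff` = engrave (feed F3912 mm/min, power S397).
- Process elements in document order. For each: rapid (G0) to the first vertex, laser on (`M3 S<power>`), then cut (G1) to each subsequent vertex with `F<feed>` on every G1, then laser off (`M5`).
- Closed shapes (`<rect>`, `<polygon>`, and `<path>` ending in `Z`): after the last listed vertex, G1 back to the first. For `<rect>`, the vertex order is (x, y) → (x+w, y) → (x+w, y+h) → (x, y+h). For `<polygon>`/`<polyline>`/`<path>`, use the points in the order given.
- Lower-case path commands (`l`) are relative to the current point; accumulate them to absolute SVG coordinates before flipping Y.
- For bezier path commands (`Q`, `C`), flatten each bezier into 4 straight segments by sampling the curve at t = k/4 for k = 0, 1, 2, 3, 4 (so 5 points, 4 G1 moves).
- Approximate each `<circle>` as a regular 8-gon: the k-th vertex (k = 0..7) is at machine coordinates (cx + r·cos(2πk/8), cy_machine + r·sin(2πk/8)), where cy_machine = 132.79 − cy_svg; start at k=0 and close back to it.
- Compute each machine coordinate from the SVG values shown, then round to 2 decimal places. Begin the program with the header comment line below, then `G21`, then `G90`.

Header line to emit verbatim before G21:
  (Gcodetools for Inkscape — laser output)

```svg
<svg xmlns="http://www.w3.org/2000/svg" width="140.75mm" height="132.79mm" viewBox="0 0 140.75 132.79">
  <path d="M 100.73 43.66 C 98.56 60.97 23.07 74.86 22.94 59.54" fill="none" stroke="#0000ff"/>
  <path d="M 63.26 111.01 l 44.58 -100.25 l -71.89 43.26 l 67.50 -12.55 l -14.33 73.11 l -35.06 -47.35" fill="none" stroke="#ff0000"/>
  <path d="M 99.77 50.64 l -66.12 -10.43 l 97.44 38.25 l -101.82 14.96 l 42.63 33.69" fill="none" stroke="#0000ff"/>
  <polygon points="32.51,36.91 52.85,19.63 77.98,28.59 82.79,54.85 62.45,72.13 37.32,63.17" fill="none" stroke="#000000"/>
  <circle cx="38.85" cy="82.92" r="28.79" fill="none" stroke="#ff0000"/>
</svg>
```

(Gcodetools for Inkscape — laser output)
G21
G90
G0 X100.73 Y89.13
M3 S397
G1 X87.68 Y77.19 F3912
G1 X61.07 Y68.95 F3912
G1 X34.84 Y66.83 F3912
G1 X22.94 Y73.25 F3912
M5
G0 X63.26 Y21.78
M3 S742
G1 X107.84 Y122.03 F1105
G1 X35.95 Y78.77 F1105
G1 X103.45 Y91.32 F1105
G1 X89.12 Y18.21 F1105
G1 X54.06 Y65.56 F1105
M5
G0 X99.77 Y82.15
M3 S397
G1 X33.65 Y92.58 F3912
G1 X131.09 Y54.33 F3912
G1 X29.27 Y39.37 F3912
G1 X71.90 Y5.68 F3912
M5
G0 X32.51 Y95.88
M3 S487
G1 X52.85 Y113.16 F1604
G1 X77.98 Y104.20 F1604
G1 X82.79 Y77.94 F1604
G1 X62.45 Y60.66 F1604
G1 X37.32 Y69.62 F1604
G1 X32.51 Y95.88 F1604
M5
G0 X67.64 Y49.87
M3 S742
G1 X59.21 Y70.23 F1105
G1 X38.85 Y78.66 F1105
G1 X18.49 Y70.23 F1105
G1 X10.06 Y49.87 F1105
G1 X18.49 Y29.51 F1105
G1 X38.85 Y21.08 F1105
G1 X59.21 Y29.51 F1105
G1 X67.64 Y49.87 F1105
M5

viewBox `0 0 140.75 132.79` with mm width/height → 1 unit = 1 mm. Flip: y_m = 132.79 − y_svg.

**Shape 1** — `<path>` cubic bezier, stroke `#0000ff` → engrave (S397, F3912). Control points (SVG): P0=(100.73,43.66), P1=(98.56,60.97), P2=(23.07,74.86), P3=(22.94,59.54); sampled at t=k/4. Machine vertices: (100.73,89.13) → (87.68,77.19) → (61.07,68.95) → (34.84,66.83) → (22.94,73.25). Open path.

**Shape 2** — `<path>` open polyline, stroke `#ff0000` → cut (S742, F1105). Machine vertices: (63.26,21.78) → (107.84,122.03) → (35.95,78.77) → (103.45,91.32) → (89.12,18.21) → (54.06,65.56). Open path.

**Shape 3** — `<path>` open polyline, stroke `#0000ff` → engrave (S397, F3912). Machine vertices: (99.77,82.15) → (33.65,92.58) → (131.09,54.33) → (29.27,39.37) → (71.90,5.68). Open path.

**Shape 4** — `<polygon>` regular polygon, stroke `#000000` → score (S487, F1604). Machine vertices: (32.51,95.88) → (52.85,113.16) → (77.98,104.20) → (82.79,77.94) → (62.45,60.66) → (37.32,69.62) → (32.51,95.88). Closed: final G1 returns to the first vertex.

**Shape 5** — `<circle>` circle, stroke `#ff0000` → cut (S742, F1105). Machine vertices: (67.64,49.87) → (59.21,70.23) → (38.85,78.66) → (18.49,70.23) → (10.06,49.87) → (18.49,29.51) → (38.85,21.08) → (59.21,29.51) → (67.64,49.87). Closed: final G1 returns to the first vertex.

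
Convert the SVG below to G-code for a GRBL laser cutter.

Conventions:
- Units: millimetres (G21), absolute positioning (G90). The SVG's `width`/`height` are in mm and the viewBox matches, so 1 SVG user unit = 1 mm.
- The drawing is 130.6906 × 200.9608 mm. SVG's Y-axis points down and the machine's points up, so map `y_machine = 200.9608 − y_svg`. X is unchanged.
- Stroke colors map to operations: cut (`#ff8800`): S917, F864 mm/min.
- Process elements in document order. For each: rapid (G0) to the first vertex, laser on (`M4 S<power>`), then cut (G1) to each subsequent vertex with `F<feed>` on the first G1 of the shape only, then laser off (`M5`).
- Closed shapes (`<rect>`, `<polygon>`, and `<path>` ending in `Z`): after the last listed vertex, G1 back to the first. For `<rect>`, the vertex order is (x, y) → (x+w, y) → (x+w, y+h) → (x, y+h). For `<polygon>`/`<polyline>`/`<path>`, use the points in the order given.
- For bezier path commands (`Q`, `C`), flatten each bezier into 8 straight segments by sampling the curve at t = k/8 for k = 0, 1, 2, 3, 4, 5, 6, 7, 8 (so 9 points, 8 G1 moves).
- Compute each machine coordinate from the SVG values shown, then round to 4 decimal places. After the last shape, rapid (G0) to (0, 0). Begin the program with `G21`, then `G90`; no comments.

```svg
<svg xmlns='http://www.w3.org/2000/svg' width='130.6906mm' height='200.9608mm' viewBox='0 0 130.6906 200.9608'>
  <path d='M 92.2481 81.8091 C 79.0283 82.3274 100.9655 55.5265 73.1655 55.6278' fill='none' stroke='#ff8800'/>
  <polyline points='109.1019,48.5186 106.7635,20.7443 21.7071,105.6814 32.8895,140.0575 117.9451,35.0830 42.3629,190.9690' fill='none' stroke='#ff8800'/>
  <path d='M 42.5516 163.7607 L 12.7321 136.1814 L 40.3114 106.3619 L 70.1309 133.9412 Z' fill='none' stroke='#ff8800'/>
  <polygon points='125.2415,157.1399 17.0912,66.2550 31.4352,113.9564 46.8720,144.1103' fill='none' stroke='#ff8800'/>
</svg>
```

1 u = 1 mm; y_m = 200.9608 − y.

[1] `<path>` cubic bezier, #ff8800→cut S917 F864: (92.2481,119.1517) → (88.7729,120.1320) → (87.5987,123.0381) → (87.7308,127.2346) → (88.1744,132.0860) → (87.9345,136.9569) → (86.0162,141.2120) → (81.4249,144.2158) → (73.1655,145.3330)

[2] `<polyline>` open polyline, #ff8800→cut S917 F864: (109.1019,152.4422) → (106.7635,180.2165) → (21.7071,95.2794) → (32.8895,60.9033) → (117.9451,165.8778) → (42.3629,9.9918)

[3] `<path>` regular polygon, #ff8800→cut S917 F864: (42.5516,37.2001) → (12.7321,64.7794) → (40.3114,94.5989) → (70.1309,67.0196) → (42.5516,37.2001) (closed)

[4] `<polygon>` closed polygon, #ff8800→cut S917 F864: (125.2415,43.8209) → (17.0912,134.7058) → (31.4352,87.0044) → (46.8720,56.8505) → (125.2415,43.8209) (closed)

G21
G90
G0 X92.2481 Y119.1517
M4 S917
G1 X88.7729 Y120.1320 F864
G1 X87.5987 Y123.0381
G1 X87.7308 Y127.2346
G1 X88.1744 Y132.0860
G1 X87.9345 Y136.9569
G1 X86.0162 Y141.2120
G1 X81.4249 Y144.2158
G1 X73.1655 Y145.3330
M5
G0 X109.1019 Y152.4422
M4 S917
G1 X106.7635 Y180.2165 F864
G1 X21.7071 Y95.2794
G1 X32.8895 Y60.9033
G1 X117.9451 Y165.8778
G1 X42.3629 Y9.9918
M5
G0 X42.5516 Y37.2001
M4 S917
G1 X12.7321 Y64.7794 F864
G1 X40.3114 Y94.5989
G1 X70.1309 Y67.0196
G1 X42.5516 Y37.2001
M5
G0 X125.2415 Y43.8209
M4 S917
G1 X17.0912 Y134.7058 F864
G1 X31.4352 Y87.0044
G1 X46.8720 Y56.8505
G1 X125.2415 Y43.8209
M5
G0 X0.0000 Y0.0000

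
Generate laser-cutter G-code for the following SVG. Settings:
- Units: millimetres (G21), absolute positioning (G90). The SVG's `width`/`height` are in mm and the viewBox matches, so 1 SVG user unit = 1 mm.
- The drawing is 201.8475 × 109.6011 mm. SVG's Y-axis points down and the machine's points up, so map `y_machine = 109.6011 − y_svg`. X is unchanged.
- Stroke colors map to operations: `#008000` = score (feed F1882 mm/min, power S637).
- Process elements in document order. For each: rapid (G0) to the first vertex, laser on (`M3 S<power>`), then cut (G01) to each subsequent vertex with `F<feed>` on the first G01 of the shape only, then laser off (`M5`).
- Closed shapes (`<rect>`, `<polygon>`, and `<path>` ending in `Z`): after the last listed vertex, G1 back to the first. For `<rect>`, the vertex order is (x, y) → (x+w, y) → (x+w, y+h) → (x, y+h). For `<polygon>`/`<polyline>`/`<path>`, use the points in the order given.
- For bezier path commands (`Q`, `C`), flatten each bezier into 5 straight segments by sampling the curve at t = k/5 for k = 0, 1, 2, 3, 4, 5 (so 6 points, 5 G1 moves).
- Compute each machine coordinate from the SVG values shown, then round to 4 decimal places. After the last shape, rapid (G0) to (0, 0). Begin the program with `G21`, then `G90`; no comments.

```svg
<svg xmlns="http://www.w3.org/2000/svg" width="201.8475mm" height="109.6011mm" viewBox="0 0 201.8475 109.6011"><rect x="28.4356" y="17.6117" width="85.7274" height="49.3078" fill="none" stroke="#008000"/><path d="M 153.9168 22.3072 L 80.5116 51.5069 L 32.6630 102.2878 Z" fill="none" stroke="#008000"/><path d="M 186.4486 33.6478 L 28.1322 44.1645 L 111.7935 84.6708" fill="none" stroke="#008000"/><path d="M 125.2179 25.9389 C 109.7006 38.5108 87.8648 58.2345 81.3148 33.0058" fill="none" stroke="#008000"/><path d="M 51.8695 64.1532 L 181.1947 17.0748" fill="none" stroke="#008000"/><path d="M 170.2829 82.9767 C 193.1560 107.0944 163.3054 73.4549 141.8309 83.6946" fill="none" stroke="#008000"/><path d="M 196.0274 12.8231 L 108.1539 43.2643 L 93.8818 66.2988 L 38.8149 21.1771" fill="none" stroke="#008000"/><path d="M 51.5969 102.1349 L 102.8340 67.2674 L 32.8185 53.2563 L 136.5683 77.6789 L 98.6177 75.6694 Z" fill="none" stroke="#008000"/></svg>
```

G21
G90
G0 X28.4356 Y91.9894
M3 S637
G01 X114.1630 Y91.9894 F1882
G01 X114.1630 Y42.6816
G01 X28.4356 Y42.6816
G01 X28.4356 Y91.9894
M5
G0 X153.9168 Y87.2939
M3 S637
G01 X80.5116 Y58.0942 F1882
G01 X32.6630 Y7.3133
G01 X153.9168 Y87.2939
M5
G0 X186.4486 Y75.9533
M3 S637
G01 X28.1322 Y65.4366 F1882
G01 X111.7935 Y24.9303
M5
G0 X125.2179 Y83.6622
M3 S637
G01 X115.3221 Y75.6777 F1882
G01 X104.9469 Y68.4777
G01 X95.1293 Y64.5633
G01 X86.9063 Y66.4355
G01 X81.3148 Y76.5953
M5
G0 X51.8695 Y45.4479
M3 S637
G01 X181.1947 Y92.5263 F1882
M5
G0 X170.2829 Y26.6244
M3 S637
G01 X178.1687 Y18.2716 F1882
G01 X176.3336 Y18.9019
G01 X167.7104 Y23.6369
G01 X155.2319 Y27.5979
G01 X141.8309 Y25.9065
M5
G0 X196.0274 Y96.7780
M3 S637
G01 X108.1539 Y66.3368 F1882
G01 X93.8818 Y43.3023
G01 X38.8149 Y88.4240
M5
G0 X51.5969 Y7.4662
M3 S637
G01 X102.8340 Y42.3337 F1882
G01 X32.8185 Y56.3448
G01 X136.5683 Y31.9222
G01 X98.6177 Y33.9317
G01 X51.5969 Y7.4662
M5
G0 X0.0000 Y0.0000

Since the viewBox matches the mm dimensions, user units are millimetres directly. The only transform is the Y-flip y_m = 109.6011 − y_svg.

Shape 1 is a rectangle drawn with `<rect>`. Its stroke #008000 means score at S637, F1882. After flipping Y the toolpath is (28.4356,91.9894) → (114.1630,91.9894) → (114.1630,42.6816) → (28.4356,42.6816) → (28.4356,91.9894), returning to the start.

Shape 2 is a closed polygon drawn with `<path>`. Its stroke #008000 means score at S637, F1882. After flipping Y the toolpath is (153.9168,87.2939) → (80.5116,58.0942) → (32.6630,7.3133) → (153.9168,87.2939), returning to the start.

Shape 3 is a open polyline drawn with `<path>`. Its stroke #008000 means score at S637, F1882. After flipping Y the toolpath is (186.4486,75.9533) → (28.1322,65.4366) → (111.7935,24.9303).

Shape 4 is a cubic bezier drawn with `<path>`. Its stroke #008000 means score at S637, F1882. After flipping Y the toolpath is (125.2179,83.6622) → (115.3221,75.6777) → (104.9469,68.4777) → (95.1293,64.5633) → (86.9063,66.4355) → (81.3148,76.5953).

Shape 5 is a line segment drawn with `<path>`. Its stroke #008000 means score at S637, F1882. After flipping Y the toolpath is (51.8695,45.4479) → (181.1947,92.5263).

Shape 6 is a cubic bezier drawn with `<path>`. Its stroke #008000 means score at S637, F1882. After flipping Y the toolpath is (170.2829,26.6244) → (178.1687,18.2716) → (176.3336,18.9019) → (167.7104,23.6369) → (155.2319,27.5979) → (141.8309,25.9065).

Shape 7 is a open polyline drawn with `<path>`. Its stroke #008000 means score at S637, F1882. After flipping Y the toolpath is (196.0274,96.7780) → (108.1539,66.3368) → (93.8818,43.3023) → (38.8149,88.4240).

Shape 8 is a closed polygon drawn with `<path>`. Its stroke #008000 means score at S637, F1882. After flipping Y the toolpath is (51.5969,7.4662) → (102.8340,42.3337) → (32.8185,56.3448) → (136.5683,31.9222) → (98.6177,33.9317) → (51.5969,7.4662), returning to the start.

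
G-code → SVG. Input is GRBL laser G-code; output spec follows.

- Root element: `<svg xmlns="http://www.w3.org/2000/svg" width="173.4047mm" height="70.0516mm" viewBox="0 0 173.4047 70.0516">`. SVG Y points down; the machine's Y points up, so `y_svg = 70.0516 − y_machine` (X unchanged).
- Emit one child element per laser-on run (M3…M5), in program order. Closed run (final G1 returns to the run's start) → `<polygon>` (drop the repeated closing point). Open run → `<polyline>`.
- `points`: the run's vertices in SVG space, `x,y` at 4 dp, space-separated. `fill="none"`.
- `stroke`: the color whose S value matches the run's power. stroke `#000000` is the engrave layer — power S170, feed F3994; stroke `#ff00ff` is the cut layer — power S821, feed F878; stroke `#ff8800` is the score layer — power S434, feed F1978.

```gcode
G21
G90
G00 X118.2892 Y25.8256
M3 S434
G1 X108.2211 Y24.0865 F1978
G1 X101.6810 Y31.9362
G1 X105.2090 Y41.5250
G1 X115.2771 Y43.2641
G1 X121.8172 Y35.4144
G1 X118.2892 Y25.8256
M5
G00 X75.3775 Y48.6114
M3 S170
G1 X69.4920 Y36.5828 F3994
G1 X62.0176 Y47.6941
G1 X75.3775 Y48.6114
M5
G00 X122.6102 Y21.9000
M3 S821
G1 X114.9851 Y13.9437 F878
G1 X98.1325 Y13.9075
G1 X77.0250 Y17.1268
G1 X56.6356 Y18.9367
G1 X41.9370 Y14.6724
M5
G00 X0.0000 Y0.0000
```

Machine Y-up, SVG Y-down with viewBox height 70.0516, so y_svg = 70.0516 − y_machine; X carries over.

Run 1: power S434 maps to stroke `#ff8800` (score). The run returns to its start, so emit a `<polygon>` with points (Y-flipped): 118.2892,44.2260 108.2211,45.9651 101.6810,38.1154 105.2090,28.5266 115.2771,26.7875 121.8172,34.6372.

Run 2: S170 ⇒ engrave layer `#000000`. The run returns to its start, so emit a `<polygon>` with points (Y-flipped): 75.3775,21.4402 69.4920,33.4688 62.0176,22.3575.

Run 3: the run's S821 means `#ff00ff` (cut). The run is open, so emit a `<polyline>` with points (Y-flipped): 122.6102,48.1516 114.9851,56.1079 98.1325,56.1441 77.0250,52.9248 56.6356,51.1149 41.9370,55.3792.

<svg xmlns="http://www.w3.org/2000/svg" width="173.4047mm" height="70.0516mm" viewBox="0 0 173.4047 70.0516">
  <polygon points="118.2892,44.2260 108.2211,45.9651 101.6810,38.1154 105.2090,28.5266 115.2771,26.7875 121.8172,34.6372" fill="none" stroke="#ff8800"/>
  <polygon points="75.3775,21.4402 69.4920,33.4688 62.0176,22.3575" fill="none" stroke="#000000"/>
  <polyline points="122.6102,48.1516 114.9851,56.1079 98.1325,56.1441 77.0250,52.9248 56.6356,51.1149 41.9370,55.3792" fill="none" stroke="#ff00ff"/>
</svg>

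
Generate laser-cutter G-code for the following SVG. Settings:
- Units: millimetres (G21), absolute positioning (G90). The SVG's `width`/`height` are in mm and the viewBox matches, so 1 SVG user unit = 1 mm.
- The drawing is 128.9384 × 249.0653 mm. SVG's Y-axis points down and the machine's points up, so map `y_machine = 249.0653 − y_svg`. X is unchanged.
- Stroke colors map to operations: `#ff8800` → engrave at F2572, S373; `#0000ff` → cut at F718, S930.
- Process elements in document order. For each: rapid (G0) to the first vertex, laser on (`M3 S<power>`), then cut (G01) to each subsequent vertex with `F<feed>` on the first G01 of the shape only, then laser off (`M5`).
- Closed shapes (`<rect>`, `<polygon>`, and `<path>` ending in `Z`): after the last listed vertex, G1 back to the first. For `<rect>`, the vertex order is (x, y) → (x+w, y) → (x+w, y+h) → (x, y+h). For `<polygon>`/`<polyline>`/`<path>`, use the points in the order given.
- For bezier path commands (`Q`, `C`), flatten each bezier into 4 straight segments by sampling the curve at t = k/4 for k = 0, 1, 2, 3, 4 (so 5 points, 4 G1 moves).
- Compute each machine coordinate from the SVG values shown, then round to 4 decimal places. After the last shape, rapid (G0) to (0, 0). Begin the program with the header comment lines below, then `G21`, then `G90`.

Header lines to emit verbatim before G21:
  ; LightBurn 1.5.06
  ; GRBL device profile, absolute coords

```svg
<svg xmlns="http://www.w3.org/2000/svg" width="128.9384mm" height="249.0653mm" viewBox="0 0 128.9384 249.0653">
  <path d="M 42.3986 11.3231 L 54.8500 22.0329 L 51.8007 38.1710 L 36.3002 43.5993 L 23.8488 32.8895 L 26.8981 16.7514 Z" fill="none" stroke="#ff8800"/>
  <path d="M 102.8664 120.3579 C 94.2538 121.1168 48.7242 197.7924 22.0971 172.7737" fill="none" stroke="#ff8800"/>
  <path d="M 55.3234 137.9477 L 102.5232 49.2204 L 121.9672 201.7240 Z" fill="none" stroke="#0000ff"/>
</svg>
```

Since the viewBox matches the mm dimensions, user units are millimetres directly. The only transform is the Y-flip y_m = 249.0653 − y_svg.

Shape 1 is a regular polygon drawn with `<path>`. Its stroke #ff8800 means engrave at S373, F2572. After flipping Y the toolpath is (42.3986,237.7422) → (54.8500,227.0324) → (51.8007,210.8943) → (36.3002,205.4660) → (23.8488,216.1758) → (26.8981,232.3139) → (42.3986,237.7422), returning to the start.

Shape 2 is a cubic bezier drawn with `<path>`. Its stroke #ff8800 means engrave at S373, F2572. After flipping Y the toolpath is (102.8664,128.7074) → (90.3572,116.6790) → (69.2372,92.8329) → (44.7395,73.8201) → (22.0971,76.2916).

Shape 3 is a closed polygon drawn with `<path>`. Its stroke #0000ff means cut at S930, F718. After flipping Y the toolpath is (55.3234,111.1176) → (102.5232,199.8449) → (121.9672,47.3413) → (55.3234,111.1176), returning to the start.

; LightBurn 1.5.06
; GRBL device profile, absolute coords
G21
G90
G0 X42.3986 Y237.7422
M3 S373
G01 X54.8500 Y227.0324 F2572
G01 X51.8007 Y210.8943
G01 X36.3002 Y205.4660
G01 X23.8488 Y216.1758
G01 X26.8981 Y232.3139
G01 X42.3986 Y237.7422
M5
G0 X102.8664 Y128.7074
M3 S373
G01 X90.3572 Y116.6790 F2572
G01 X69.2372 Y92.8329
G01 X44.7395 Y73.8201
G01 X22.0971 Y76.2916
M5
G0 X55.3234 Y111.1176
M3 S930
G01 X102.5232 Y199.8449 F718
G01 X121.9672 Y47.3413
G01 X55.3234 Y111.1176
M5
G0 X0.0000 Y0.0000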